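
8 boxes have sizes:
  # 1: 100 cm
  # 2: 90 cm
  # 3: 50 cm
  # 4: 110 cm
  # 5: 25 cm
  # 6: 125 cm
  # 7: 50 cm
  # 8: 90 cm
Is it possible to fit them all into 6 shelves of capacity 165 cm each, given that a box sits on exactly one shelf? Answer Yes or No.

A valid assignment using 5 shelves:
  shelf 1: 125 + 25 = 150
  shelf 2: 110 + 50 = 160
  shelf 3: 100 + 50 = 150
  shelf 4: 90 = 90
  shelf 5: 90 = 90
That uses only 5 ≤ 6, so 6 shelves are enough.

Yes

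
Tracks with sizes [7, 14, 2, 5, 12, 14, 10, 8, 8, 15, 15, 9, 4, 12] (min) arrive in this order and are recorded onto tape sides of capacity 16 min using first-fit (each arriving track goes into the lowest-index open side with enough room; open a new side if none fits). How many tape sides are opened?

10

  7 → side 1 (new)  [load 7/16]
  14 → side 2 (new)  [load 14/16]
  2 → side 1  [load 9/16]
  5 → side 1  [load 14/16]
  12 → side 3 (new)  [load 12/16]
  14 → side 4 (new)  [load 14/16]
  10 → side 5 (new)  [load 10/16]
  8 → side 6 (new)  [load 8/16]
  8 → side 6  [load 16/16]
  15 → side 7 (new)  [load 15/16]
  15 → side 8 (new)  [load 15/16]
  9 → side 9 (new)  [load 9/16]
  4 → side 3  [load 16/16]
  12 → side 10 (new)  [load 12/16]
10 tape sides opened.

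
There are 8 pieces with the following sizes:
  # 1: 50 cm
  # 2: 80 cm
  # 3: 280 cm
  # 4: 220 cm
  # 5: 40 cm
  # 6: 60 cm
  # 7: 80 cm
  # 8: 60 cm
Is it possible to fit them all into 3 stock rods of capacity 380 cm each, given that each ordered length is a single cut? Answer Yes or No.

A valid assignment using 3 stock rods:
  stock rod 1: 280 + 80 = 360
  stock rod 2: 220 + 80 + 60 = 360
  stock rod 3: 60 + 50 + 40 = 150
Every load is within 380 cm, so 3 stock rods suffice.

Yes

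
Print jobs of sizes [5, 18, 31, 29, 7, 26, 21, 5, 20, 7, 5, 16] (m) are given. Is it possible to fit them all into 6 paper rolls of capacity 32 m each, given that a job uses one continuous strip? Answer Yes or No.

Total = 190 m; ⌈190/32⌉ = 6.
The bound of 6 does not rule out 6, but exhaustive search shows no assignment into 6 paper rolls of capacity 32 m exists — the minimum is 7.

No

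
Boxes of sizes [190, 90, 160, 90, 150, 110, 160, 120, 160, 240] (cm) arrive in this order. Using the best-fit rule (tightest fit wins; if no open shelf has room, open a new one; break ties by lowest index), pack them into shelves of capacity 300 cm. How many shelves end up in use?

  190 → shelf 1 (new)  [load 190/300]
  90 → shelf 1  [load 280/300]
  160 → shelf 2 (new)  [load 160/300]
  90 → shelf 2  [load 250/300]
  150 → shelf 3 (new)  [load 150/300]
  110 → shelf 3  [load 260/300]
  160 → shelf 4 (new)  [load 160/300]
  120 → shelf 4  [load 280/300]
  160 → shelf 5 (new)  [load 160/300]
  240 → shelf 6 (new)  [load 240/300]
6 shelves opened.

6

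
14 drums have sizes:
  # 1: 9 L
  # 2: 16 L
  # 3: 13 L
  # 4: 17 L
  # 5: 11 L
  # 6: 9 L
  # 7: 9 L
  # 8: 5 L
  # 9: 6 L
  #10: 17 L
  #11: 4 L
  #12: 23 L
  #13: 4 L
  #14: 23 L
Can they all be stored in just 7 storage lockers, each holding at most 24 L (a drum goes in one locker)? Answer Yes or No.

No

Total = 166 L; ⌈166/24⌉ = 7.
The bound of 7 does not rule out 7, but exhaustive search shows no assignment into 7 storage lockers of capacity 24 L exists — the minimum is 8.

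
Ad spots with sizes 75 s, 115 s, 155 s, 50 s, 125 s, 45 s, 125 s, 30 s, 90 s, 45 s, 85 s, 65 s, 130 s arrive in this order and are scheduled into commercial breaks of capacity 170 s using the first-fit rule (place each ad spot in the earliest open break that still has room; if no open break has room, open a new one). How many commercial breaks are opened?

8

  75 → break 1 (new)  [load 75/170]
  115 → break 2 (new)  [load 115/170]
  155 → break 3 (new)  [load 155/170]
  50 → break 1  [load 125/170]
  125 → break 4 (new)  [load 125/170]
  45 → break 1  [load 170/170]
  125 → break 5 (new)  [load 125/170]
  30 → break 2  [load 145/170]
  90 → break 6 (new)  [load 90/170]
  45 → break 4  [load 170/170]
  85 → break 7 (new)  [load 85/170]
  65 → break 6  [load 155/170]
  130 → break 8 (new)  [load 130/170]
8 commercial breaks opened.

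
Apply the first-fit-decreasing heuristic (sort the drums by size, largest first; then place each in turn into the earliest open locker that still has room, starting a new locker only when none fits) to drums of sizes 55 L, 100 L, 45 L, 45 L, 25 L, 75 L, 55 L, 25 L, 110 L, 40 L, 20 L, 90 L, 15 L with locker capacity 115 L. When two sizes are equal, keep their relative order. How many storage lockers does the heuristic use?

Sorted descending: 110, 100, 90, 75, 55, 55, 45, 45, 40, 25, 25, 20, 15.
  110 → locker 1 (new)  [load 110/115]
  100 → locker 2 (new)  [load 100/115]
  90 → locker 3 (new)  [load 90/115]
  75 → locker 4 (new)  [load 75/115]
  55 → locker 5 (new)  [load 55/115]
  55 → locker 5  [load 110/115]
  45 → locker 6 (new)  [load 45/115]
  45 → locker 6  [load 90/115]
  40 → locker 4  [load 115/115]
  25 → locker 3  [load 115/115]
  25 → locker 6  [load 115/115]
  20 → locker 7 (new)  [load 20/115]
  15 → locker 2  [load 115/115]
7 storage lockers opened.

7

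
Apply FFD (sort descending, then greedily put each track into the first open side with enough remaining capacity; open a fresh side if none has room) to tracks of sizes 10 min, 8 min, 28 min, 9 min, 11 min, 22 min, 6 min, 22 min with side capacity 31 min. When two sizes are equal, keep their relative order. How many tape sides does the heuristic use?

Sorted descending: 28, 22, 22, 11, 10, 9, 8, 6.
  28 → side 1 (new)  [load 28/31]
  22 → side 2 (new)  [load 22/31]
  22 → side 3 (new)  [load 22/31]
  11 → side 4 (new)  [load 11/31]
  10 → side 4  [load 21/31]
  9 → side 2  [load 31/31]
  8 → side 3  [load 30/31]
  6 → side 4  [load 27/31]
4 tape sides opened.

4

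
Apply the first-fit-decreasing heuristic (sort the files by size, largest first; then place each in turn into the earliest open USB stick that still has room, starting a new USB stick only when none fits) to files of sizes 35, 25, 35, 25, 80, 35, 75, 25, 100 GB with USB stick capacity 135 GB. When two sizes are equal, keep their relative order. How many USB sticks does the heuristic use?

4

Sorted descending: 100, 80, 75, 35, 35, 35, 25, 25, 25.
  100 → USB stick 1 (new)  [load 100/135]
  80 → USB stick 2 (new)  [load 80/135]
  75 → USB stick 3 (new)  [load 75/135]
  35 → USB stick 1  [load 135/135]
  35 → USB stick 2  [load 115/135]
  35 → USB stick 3  [load 110/135]
  25 → USB stick 3  [load 135/135]
  25 → USB stick 4 (new)  [load 25/135]
  25 → USB stick 4  [load 50/135]
4 USB sticks opened.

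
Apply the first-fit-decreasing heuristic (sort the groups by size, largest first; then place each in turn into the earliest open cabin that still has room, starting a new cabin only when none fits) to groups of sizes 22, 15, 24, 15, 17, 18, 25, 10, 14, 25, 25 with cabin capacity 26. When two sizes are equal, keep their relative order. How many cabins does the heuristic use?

10

Sorted descending: 25, 25, 25, 24, 22, 18, 17, 15, 15, 14, 10.
  25 → cabin 1 (new)  [load 25/26]
  25 → cabin 2 (new)  [load 25/26]
  25 → cabin 3 (new)  [load 25/26]
  24 → cabin 4 (new)  [load 24/26]
  22 → cabin 5 (new)  [load 22/26]
  18 → cabin 6 (new)  [load 18/26]
  17 → cabin 7 (new)  [load 17/26]
  15 → cabin 8 (new)  [load 15/26]
  15 → cabin 9 (new)  [load 15/26]
  14 → cabin 10 (new)  [load 14/26]
  10 → cabin 8  [load 25/26]
10 cabins opened.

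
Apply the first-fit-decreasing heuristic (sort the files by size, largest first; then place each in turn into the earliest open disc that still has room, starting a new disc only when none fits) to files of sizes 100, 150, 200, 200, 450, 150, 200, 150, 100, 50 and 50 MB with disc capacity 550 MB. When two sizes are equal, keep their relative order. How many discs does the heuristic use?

4

Sorted descending: 450, 200, 200, 200, 150, 150, 150, 100, 100, 50, 50.
  450 → disc 1 (new)  [load 450/550]
  200 → disc 2 (new)  [load 200/550]
  200 → disc 2  [load 400/550]
  200 → disc 3 (new)  [load 200/550]
  150 → disc 2  [load 550/550]
  150 → disc 3  [load 350/550]
  150 → disc 3  [load 500/550]
  100 → disc 1  [load 550/550]
  100 → disc 4 (new)  [load 100/550]
  50 → disc 3  [load 550/550]
  50 → disc 4  [load 150/550]
4 discs opened.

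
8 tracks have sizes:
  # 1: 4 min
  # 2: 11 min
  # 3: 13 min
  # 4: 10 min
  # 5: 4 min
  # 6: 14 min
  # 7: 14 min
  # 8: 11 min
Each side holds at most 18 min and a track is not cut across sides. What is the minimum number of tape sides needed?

Total = 14 + 14 + 13 + 11 + 11 + 10 + 4 + 4 = 81 min.
Lower bound: ⌈81/18⌉ = 5 tape sides.
Also, 6 tracks each exceed 9 min, and no two of those can share a side, so at least 6 tape sides are needed.
A packing using 6 tape sides:
  side 1: 14 + 4 = 18
  side 2: 14 + 4 = 18
  side 3: 13 = 13
  side 4: 11 = 11
  side 5: 11 = 11
  side 6: 10 = 10
This matches the lower bound, so 6 is optimal.

6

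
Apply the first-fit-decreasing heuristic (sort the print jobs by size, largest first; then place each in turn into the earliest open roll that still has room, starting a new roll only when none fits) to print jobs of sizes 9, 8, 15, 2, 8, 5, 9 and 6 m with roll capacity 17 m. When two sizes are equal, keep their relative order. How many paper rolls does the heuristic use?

4

Sorted descending: 15, 9, 9, 8, 8, 6, 5, 2.
  15 → roll 1 (new)  [load 15/17]
  9 → roll 2 (new)  [load 9/17]
  9 → roll 3 (new)  [load 9/17]
  8 → roll 2  [load 17/17]
  8 → roll 3  [load 17/17]
  6 → roll 4 (new)  [load 6/17]
  5 → roll 4  [load 11/17]
  2 → roll 1  [load 17/17]
4 paper rolls opened.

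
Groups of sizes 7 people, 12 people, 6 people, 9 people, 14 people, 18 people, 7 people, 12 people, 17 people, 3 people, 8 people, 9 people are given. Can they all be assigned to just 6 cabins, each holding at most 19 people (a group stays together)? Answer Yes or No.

Total = 122 people; ⌈122/19⌉ = 7.
At least 7 cabins are required, but only 6 are allowed.

No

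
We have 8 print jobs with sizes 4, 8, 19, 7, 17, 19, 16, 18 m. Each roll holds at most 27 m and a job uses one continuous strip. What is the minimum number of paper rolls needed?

5

Total = 19 + 19 + 18 + 17 + 16 + 8 + 7 + 4 = 108 m.
Lower bound: ⌈108/27⌉ = 4 paper rolls.
Also, 5 print jobs each exceed 27/2 m, and no two of those can share a roll, so at least 5 paper rolls are needed.
A packing using 5 paper rolls:
  roll 1: 19 + 8 = 27
  roll 2: 19 + 7 = 26
  roll 3: 18 + 4 = 22
  roll 4: 17 = 17
  roll 5: 16 = 16
This matches the lower bound, so 5 is optimal.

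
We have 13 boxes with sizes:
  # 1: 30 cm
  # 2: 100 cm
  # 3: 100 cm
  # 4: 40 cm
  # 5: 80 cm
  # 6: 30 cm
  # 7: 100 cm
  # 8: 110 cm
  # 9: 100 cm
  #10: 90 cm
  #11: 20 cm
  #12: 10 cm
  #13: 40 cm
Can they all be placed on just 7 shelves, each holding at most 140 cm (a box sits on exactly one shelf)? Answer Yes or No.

A valid assignment using 7 shelves:
  shelf 1: 110 + 30 = 140
  shelf 2: 100 + 40 = 140
  shelf 3: 100 + 40 = 140
  shelf 4: 100 + 30 + 10 = 140
  shelf 5: 100 + 20 = 120
  shelf 6: 90 = 90
  shelf 7: 80 = 80
Every load is within 140 cm, so 7 shelves suffice.

Yes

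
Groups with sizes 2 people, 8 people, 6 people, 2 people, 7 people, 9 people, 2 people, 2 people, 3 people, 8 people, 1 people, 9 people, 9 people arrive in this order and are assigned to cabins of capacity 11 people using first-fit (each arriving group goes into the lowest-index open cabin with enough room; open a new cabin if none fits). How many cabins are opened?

7

  2 → cabin 1 (new)  [load 2/11]
  8 → cabin 1  [load 10/11]
  6 → cabin 2 (new)  [load 6/11]
  2 → cabin 2  [load 8/11]
  7 → cabin 3 (new)  [load 7/11]
  9 → cabin 4 (new)  [load 9/11]
  2 → cabin 2  [load 10/11]
  2 → cabin 3  [load 9/11]
  3 → cabin 5 (new)  [load 3/11]
  8 → cabin 5  [load 11/11]
  1 → cabin 1  [load 11/11]
  9 → cabin 6 (new)  [load 9/11]
  9 → cabin 7 (new)  [load 9/11]
7 cabins opened.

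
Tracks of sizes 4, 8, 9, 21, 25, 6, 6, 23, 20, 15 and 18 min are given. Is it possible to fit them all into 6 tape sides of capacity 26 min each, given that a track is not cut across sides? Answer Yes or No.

No

Total = 155 min; ⌈155/26⌉ = 6.
The bound of 6 does not rule out 6, but exhaustive search shows no assignment into 6 tape sides of capacity 26 min exists — the minimum is 7.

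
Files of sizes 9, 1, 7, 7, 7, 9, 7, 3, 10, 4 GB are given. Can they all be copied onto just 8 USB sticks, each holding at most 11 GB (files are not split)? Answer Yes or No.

A valid assignment using 7 USB sticks:
  USB stick 1: 10 + 1 = 11
  USB stick 2: 9 = 9
  USB stick 3: 9 = 9
  USB stick 4: 7 + 4 = 11
  USB stick 5: 7 + 3 = 10
  USB stick 6: 7 = 7
  USB stick 7: 7 = 7
That uses only 7 ≤ 8, so 8 USB sticks are enough.

Yes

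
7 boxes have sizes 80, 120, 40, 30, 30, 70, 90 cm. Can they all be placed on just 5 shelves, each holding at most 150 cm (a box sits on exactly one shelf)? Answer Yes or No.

Yes

A valid assignment using 4 shelves:
  shelf 1: 120 + 30 = 150
  shelf 2: 90 + 40 = 130
  shelf 3: 80 + 70 = 150
  shelf 4: 30 = 30
That uses only 4 ≤ 5, so 5 shelves are enough.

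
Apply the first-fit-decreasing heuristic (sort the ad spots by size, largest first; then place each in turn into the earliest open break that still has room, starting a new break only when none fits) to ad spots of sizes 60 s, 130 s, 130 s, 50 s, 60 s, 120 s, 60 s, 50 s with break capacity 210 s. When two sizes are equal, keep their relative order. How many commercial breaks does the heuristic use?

Sorted descending: 130, 130, 120, 60, 60, 60, 50, 50.
  130 → break 1 (new)  [load 130/210]
  130 → break 2 (new)  [load 130/210]
  120 → break 3 (new)  [load 120/210]
  60 → break 1  [load 190/210]
  60 → break 2  [load 190/210]
  60 → break 3  [load 180/210]
  50 → break 4 (new)  [load 50/210]
  50 → break 4  [load 100/210]
4 commercial breaks opened.

4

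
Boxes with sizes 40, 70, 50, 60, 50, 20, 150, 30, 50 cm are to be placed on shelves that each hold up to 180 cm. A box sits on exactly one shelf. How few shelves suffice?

Total = 150 + 70 + 60 + 50 + 50 + 50 + 40 + 30 + 20 = 520 cm.
Lower bound: ⌈520/180⌉ = 3 shelves.
A packing using 3 shelves:
  shelf 1: 150 + 30 = 180
  shelf 2: 70 + 60 + 50 = 180
  shelf 3: 50 + 50 + 40 + 20 = 160
This matches the lower bound, so 3 is optimal.

3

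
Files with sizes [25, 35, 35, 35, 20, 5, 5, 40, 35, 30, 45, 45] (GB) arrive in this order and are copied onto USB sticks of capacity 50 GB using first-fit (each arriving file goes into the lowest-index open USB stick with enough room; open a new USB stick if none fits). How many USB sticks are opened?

9

  25 → USB stick 1 (new)  [load 25/50]
  35 → USB stick 2 (new)  [load 35/50]
  35 → USB stick 3 (new)  [load 35/50]
  35 → USB stick 4 (new)  [load 35/50]
  20 → USB stick 1  [load 45/50]
  5 → USB stick 1  [load 50/50]
  5 → USB stick 2  [load 40/50]
  40 → USB stick 5 (new)  [load 40/50]
  35 → USB stick 6 (new)  [load 35/50]
  30 → USB stick 7 (new)  [load 30/50]
  45 → USB stick 8 (new)  [load 45/50]
  45 → USB stick 9 (new)  [load 45/50]
9 USB sticks opened.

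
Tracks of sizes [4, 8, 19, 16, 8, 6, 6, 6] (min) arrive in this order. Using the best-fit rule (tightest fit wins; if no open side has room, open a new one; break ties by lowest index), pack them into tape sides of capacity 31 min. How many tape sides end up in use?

  4 → side 1 (new)  [load 4/31]
  8 → side 1  [load 12/31]
  19 → side 1  [load 31/31]
  16 → side 2 (new)  [load 16/31]
  8 → side 2  [load 24/31]
  6 → side 2  [load 30/31]
  6 → side 3 (new)  [load 6/31]
  6 → side 3  [load 12/31]
3 tape sides opened.

3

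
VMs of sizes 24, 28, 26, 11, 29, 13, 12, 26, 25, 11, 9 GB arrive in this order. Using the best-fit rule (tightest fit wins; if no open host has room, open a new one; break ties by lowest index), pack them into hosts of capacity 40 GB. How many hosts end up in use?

  24 → host 1 (new)  [load 24/40]
  28 → host 2 (new)  [load 28/40]
  26 → host 3 (new)  [load 26/40]
  11 → host 2  [load 39/40]
  29 → host 4 (new)  [load 29/40]
  13 → host 3  [load 39/40]
  12 → host 1  [load 36/40]
  26 → host 5 (new)  [load 26/40]
  25 → host 6 (new)  [load 25/40]
  11 → host 4  [load 40/40]
  9 → host 5  [load 35/40]
6 hosts opened.

6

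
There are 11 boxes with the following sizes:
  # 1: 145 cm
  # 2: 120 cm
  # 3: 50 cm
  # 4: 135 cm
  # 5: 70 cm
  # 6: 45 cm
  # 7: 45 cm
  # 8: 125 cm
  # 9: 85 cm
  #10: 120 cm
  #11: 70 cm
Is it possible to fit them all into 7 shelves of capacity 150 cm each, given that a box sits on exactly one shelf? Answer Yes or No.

Total = 1010 cm; ⌈1010/150⌉ = 7.
The bound of 7 does not rule out 7, but exhaustive search shows no assignment into 7 shelves of capacity 150 cm exists — the minimum is 8.

No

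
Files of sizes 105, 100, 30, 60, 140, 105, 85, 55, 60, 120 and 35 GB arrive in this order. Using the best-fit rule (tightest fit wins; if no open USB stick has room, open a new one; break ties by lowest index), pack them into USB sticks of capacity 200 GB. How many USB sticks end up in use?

5

  105 → USB stick 1 (new)  [load 105/200]
  100 → USB stick 2 (new)  [load 100/200]
  30 → USB stick 1  [load 135/200]
  60 → USB stick 1  [load 195/200]
  140 → USB stick 3 (new)  [load 140/200]
  105 → USB stick 4 (new)  [load 105/200]
  85 → USB stick 4  [load 190/200]
  55 → USB stick 3  [load 195/200]
  60 → USB stick 2  [load 160/200]
  120 → USB stick 5 (new)  [load 120/200]
  35 → USB stick 2  [load 195/200]
5 USB sticks opened.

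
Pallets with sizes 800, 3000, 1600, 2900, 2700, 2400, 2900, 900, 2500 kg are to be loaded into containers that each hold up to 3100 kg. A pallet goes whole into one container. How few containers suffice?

8

Total = 3000 + 2900 + 2900 + 2700 + 2500 + 2400 + 1600 + 900 + 800 = 19700 kg.
Lower bound: ⌈19700/3100⌉ = 7 containers.
A packing using 8 containers:
  container 1: 3000 = 3000
  container 2: 2900 = 2900
  container 3: 2900 = 2900
  container 4: 2700 = 2700
  container 5: 2500 = 2500
  container 6: 2400 = 2400
  container 7: 1600 + 900 = 2500
  container 8: 800 = 800
No arrangement into 7 containers stays within capacity, so 8 is optimal.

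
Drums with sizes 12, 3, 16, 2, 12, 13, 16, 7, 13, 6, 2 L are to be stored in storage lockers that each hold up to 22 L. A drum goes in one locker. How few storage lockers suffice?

6

Total = 16 + 16 + 13 + 13 + 12 + 12 + 7 + 6 + 3 + 2 + 2 = 102 L.
Lower bound: ⌈102/22⌉ = 5 storage lockers.
Also, 6 drums each exceed 11 L, and no two of those can share a locker, so at least 6 storage lockers are needed.
A packing using 6 storage lockers:
  locker 1: 16 + 6 = 22
  locker 2: 16 + 3 + 2 = 21
  locker 3: 13 + 7 + 2 = 22
  locker 4: 13 = 13
  locker 5: 12 = 12
  locker 6: 12 = 12
This matches the lower bound, so 6 is optimal.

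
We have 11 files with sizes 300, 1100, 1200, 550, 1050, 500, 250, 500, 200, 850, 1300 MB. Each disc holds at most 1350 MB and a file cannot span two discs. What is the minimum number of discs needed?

Total = 1300 + 1200 + 1100 + 1050 + 850 + 550 + 500 + 500 + 300 + 250 + 200 = 7800 MB.
Lower bound: ⌈7800/1350⌉ = 6 discs.
A packing using 6 discs:
  disc 1: 1300 = 1300
  disc 2: 1200 = 1200
  disc 3: 1100 + 250 = 1350
  disc 4: 1050 + 300 = 1350
  disc 5: 850 + 500 = 1350
  disc 6: 550 + 500 + 200 = 1250
This matches the lower bound, so 6 is optimal.

6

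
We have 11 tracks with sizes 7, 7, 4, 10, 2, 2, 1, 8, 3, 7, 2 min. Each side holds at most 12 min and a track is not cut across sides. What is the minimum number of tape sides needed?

Total = 10 + 8 + 7 + 7 + 7 + 4 + 3 + 2 + 2 + 2 + 1 = 53 min.
Lower bound: ⌈53/12⌉ = 5 tape sides.
A packing using 5 tape sides:
  side 1: 10 + 2 = 12
  side 2: 8 + 4 = 12
  side 3: 7 + 3 + 2 = 12
  side 4: 7 + 2 + 1 = 10
  side 5: 7 = 7
This matches the lower bound, so 5 is optimal.

5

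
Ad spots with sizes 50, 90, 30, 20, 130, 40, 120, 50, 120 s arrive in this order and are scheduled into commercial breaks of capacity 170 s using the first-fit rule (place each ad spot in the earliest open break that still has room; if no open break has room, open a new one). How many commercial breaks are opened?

  50 → break 1 (new)  [load 50/170]
  90 → break 1  [load 140/170]
  30 → break 1  [load 170/170]
  20 → break 2 (new)  [load 20/170]
  130 → break 2  [load 150/170]
  40 → break 3 (new)  [load 40/170]
  120 → break 3  [load 160/170]
  50 → break 4 (new)  [load 50/170]
  120 → break 4  [load 170/170]
4 commercial breaks opened.

4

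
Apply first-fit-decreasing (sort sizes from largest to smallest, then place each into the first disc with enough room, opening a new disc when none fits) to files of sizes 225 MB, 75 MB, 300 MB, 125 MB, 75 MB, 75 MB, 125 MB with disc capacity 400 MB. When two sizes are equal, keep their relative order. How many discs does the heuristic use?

3

Sorted descending: 300, 225, 125, 125, 75, 75, 75.
  300 → disc 1 (new)  [load 300/400]
  225 → disc 2 (new)  [load 225/400]
  125 → disc 2  [load 350/400]
  125 → disc 3 (new)  [load 125/400]
  75 → disc 1  [load 375/400]
  75 → disc 3  [load 200/400]
  75 → disc 3  [load 275/400]
3 discs opened.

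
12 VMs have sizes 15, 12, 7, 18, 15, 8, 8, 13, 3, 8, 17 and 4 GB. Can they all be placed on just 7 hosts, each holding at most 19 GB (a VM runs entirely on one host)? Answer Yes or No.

Total = 128 GB; ⌈128/19⌉ = 7.
The bound of 7 does not rule out 7, but exhaustive search shows no assignment into 7 hosts of capacity 19 GB exists — the minimum is 8.

No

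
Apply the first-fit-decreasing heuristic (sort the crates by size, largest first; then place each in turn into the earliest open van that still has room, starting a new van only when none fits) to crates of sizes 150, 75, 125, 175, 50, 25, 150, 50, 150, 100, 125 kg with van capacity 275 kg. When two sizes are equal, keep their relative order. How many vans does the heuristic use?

5

Sorted descending: 175, 150, 150, 150, 125, 125, 100, 75, 50, 50, 25.
  175 → van 1 (new)  [load 175/275]
  150 → van 2 (new)  [load 150/275]
  150 → van 3 (new)  [load 150/275]
  150 → van 4 (new)  [load 150/275]
  125 → van 2  [load 275/275]
  125 → van 3  [load 275/275]
  100 → van 1  [load 275/275]
  75 → van 4  [load 225/275]
  50 → van 4  [load 275/275]
  50 → van 5 (new)  [load 50/275]
  25 → van 5  [load 75/275]
5 vans opened.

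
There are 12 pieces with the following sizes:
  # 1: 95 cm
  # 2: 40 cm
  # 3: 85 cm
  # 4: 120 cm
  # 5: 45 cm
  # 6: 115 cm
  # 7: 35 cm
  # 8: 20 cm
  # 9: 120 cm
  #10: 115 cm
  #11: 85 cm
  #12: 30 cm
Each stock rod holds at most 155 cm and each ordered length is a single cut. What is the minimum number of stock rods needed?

7

Total = 120 + 120 + 115 + 115 + 95 + 85 + 85 + 45 + 40 + 35 + 30 + 20 = 905 cm.
Lower bound: ⌈905/155⌉ = 6 stock rods.
Also, 7 pieces each exceed 155/2 cm, and no two of those can share a stock rod, so at least 7 stock rods are needed.
A packing using 7 stock rods:
  stock rod 1: 120 + 35 = 155
  stock rod 2: 120 + 30 = 150
  stock rod 3: 115 + 40 = 155
  stock rod 4: 115 + 20 = 135
  stock rod 5: 95 + 45 = 140
  stock rod 6: 85 = 85
  stock rod 7: 85 = 85
This matches the lower bound, so 7 is optimal.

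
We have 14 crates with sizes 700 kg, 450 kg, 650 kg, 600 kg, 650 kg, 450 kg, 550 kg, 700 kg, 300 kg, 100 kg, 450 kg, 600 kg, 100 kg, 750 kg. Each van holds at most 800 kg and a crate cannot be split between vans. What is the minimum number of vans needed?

Total = 750 + 700 + 700 + 650 + 650 + 600 + 600 + 550 + 450 + 450 + 450 + 300 + 100 + 100 = 7050 kg.
Lower bound: ⌈7050/800⌉ = 9 vans.
Also, 11 crates each exceed 400 kg, and no two of those can share a van, so at least 11 vans are needed.
A packing using 11 vans:
  van 1: 750 = 750
  van 2: 700 + 100 = 800
  van 3: 700 + 100 = 800
  van 4: 650 = 650
  van 5: 650 = 650
  van 6: 600 = 600
  van 7: 600 = 600
  van 8: 550 = 550
  van 9: 450 + 300 = 750
  van 10: 450 = 450
  van 11: 450 = 450
This matches the lower bound, so 11 is optimal.

11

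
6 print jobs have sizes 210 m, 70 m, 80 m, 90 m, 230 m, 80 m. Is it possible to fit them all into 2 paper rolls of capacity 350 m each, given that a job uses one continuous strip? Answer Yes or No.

Total = 760 m; ⌈760/350⌉ = 3.
At least 3 paper rolls are required, but only 2 are allowed.

No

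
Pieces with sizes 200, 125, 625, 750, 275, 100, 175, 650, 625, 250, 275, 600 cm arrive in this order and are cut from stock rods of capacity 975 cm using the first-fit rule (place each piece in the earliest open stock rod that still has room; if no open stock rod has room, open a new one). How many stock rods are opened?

6

  200 → stock rod 1 (new)  [load 200/975]
  125 → stock rod 1  [load 325/975]
  625 → stock rod 1  [load 950/975]
  750 → stock rod 2 (new)  [load 750/975]
  275 → stock rod 3 (new)  [load 275/975]
  100 → stock rod 2  [load 850/975]
  175 → stock rod 3  [load 450/975]
  650 → stock rod 4 (new)  [load 650/975]
  625 → stock rod 5 (new)  [load 625/975]
  250 → stock rod 3  [load 700/975]
  275 → stock rod 3  [load 975/975]
  600 → stock rod 6 (new)  [load 600/975]
6 stock rods opened.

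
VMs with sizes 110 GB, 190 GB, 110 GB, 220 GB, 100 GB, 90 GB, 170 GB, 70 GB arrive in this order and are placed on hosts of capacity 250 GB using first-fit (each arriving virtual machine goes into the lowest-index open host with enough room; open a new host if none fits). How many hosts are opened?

  110 → host 1 (new)  [load 110/250]
  190 → host 2 (new)  [load 190/250]
  110 → host 1  [load 220/250]
  220 → host 3 (new)  [load 220/250]
  100 → host 4 (new)  [load 100/250]
  90 → host 4  [load 190/250]
  170 → host 5 (new)  [load 170/250]
  70 → host 5  [load 240/250]
5 hosts opened.

5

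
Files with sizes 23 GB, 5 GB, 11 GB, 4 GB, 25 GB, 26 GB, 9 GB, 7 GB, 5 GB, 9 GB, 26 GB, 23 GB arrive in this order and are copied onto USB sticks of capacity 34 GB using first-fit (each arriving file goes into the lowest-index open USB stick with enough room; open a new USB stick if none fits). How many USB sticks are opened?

6

  23 → USB stick 1 (new)  [load 23/34]
  5 → USB stick 1  [load 28/34]
  11 → USB stick 2 (new)  [load 11/34]
  4 → USB stick 1  [load 32/34]
  25 → USB stick 3 (new)  [load 25/34]
  26 → USB stick 4 (new)  [load 26/34]
  9 → USB stick 2  [load 20/34]
  7 → USB stick 2  [load 27/34]
  5 → USB stick 2  [load 32/34]
  9 → USB stick 3  [load 34/34]
  26 → USB stick 5 (new)  [load 26/34]
  23 → USB stick 6 (new)  [load 23/34]
6 USB sticks opened.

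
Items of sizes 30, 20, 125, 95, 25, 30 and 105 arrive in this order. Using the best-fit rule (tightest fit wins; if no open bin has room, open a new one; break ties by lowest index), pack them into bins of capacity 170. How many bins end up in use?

3

  30 → bin 1 (new)  [load 30/170]
  20 → bin 1  [load 50/170]
  125 → bin 2 (new)  [load 125/170]
  95 → bin 1  [load 145/170]
  25 → bin 1  [load 170/170]
  30 → bin 2  [load 155/170]
  105 → bin 3 (new)  [load 105/170]
3 bins opened.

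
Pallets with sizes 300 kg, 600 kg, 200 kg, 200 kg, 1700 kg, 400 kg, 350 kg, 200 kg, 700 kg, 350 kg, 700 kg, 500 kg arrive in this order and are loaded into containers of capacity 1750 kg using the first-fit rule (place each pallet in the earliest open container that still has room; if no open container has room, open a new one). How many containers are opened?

4

  300 → container 1 (new)  [load 300/1750]
  600 → container 1  [load 900/1750]
  200 → container 1  [load 1100/1750]
  200 → container 1  [load 1300/1750]
  1700 → container 2 (new)  [load 1700/1750]
  400 → container 1  [load 1700/1750]
  350 → container 3 (new)  [load 350/1750]
  200 → container 3  [load 550/1750]
  700 → container 3  [load 1250/1750]
  350 → container 3  [load 1600/1750]
  700 → container 4 (new)  [load 700/1750]
  500 → container 4  [load 1200/1750]
4 containers opened.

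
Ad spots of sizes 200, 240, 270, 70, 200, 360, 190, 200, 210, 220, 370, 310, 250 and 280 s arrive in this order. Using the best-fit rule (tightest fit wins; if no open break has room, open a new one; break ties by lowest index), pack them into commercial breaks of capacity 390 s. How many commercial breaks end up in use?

  200 → break 1 (new)  [load 200/390]
  240 → break 2 (new)  [load 240/390]
  270 → break 3 (new)  [load 270/390]
  70 → break 3  [load 340/390]
  200 → break 4 (new)  [load 200/390]
  360 → break 5 (new)  [load 360/390]
  190 → break 1  [load 390/390]
  200 → break 6 (new)  [load 200/390]
  210 → break 7 (new)  [load 210/390]
  220 → break 8 (new)  [load 220/390]
  370 → break 9 (new)  [load 370/390]
  310 → break 10 (new)  [load 310/390]
  250 → break 11 (new)  [load 250/390]
  280 → break 12 (new)  [load 280/390]
12 commercial breaks opened.

12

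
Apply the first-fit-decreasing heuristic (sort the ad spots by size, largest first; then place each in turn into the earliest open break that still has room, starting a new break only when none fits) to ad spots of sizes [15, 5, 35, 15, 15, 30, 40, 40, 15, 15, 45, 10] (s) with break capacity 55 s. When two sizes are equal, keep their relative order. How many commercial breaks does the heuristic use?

Sorted descending: 45, 40, 40, 35, 30, 15, 15, 15, 15, 15, 10, 5.
  45 → break 1 (new)  [load 45/55]
  40 → break 2 (new)  [load 40/55]
  40 → break 3 (new)  [load 40/55]
  35 → break 4 (new)  [load 35/55]
  30 → break 5 (new)  [load 30/55]
  15 → break 2  [load 55/55]
  15 → break 3  [load 55/55]
  15 → break 4  [load 50/55]
  15 → break 5  [load 45/55]
  15 → break 6 (new)  [load 15/55]
  10 → break 1  [load 55/55]
  5 → break 4  [load 55/55]
6 commercial breaks opened.

6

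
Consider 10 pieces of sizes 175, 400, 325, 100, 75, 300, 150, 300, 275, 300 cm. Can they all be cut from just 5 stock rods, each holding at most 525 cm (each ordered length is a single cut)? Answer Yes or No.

Total = 2400 cm; ⌈2400/525⌉ = 5.
6 pieces each exceed half the capacity and cannot share a stock rod, forcing at least 6 stock rods.
At least 6 stock rods are required, but only 5 are allowed.

No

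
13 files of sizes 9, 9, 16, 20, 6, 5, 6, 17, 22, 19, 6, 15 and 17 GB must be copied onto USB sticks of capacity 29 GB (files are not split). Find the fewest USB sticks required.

Total = 22 + 20 + 19 + 17 + 17 + 16 + 15 + 9 + 9 + 6 + 6 + 6 + 5 = 167 GB.
Lower bound: ⌈167/29⌉ = 6 USB sticks.
Also, 7 files each exceed 29/2 GB, and no two of those can share a USB stick, so at least 7 USB sticks are needed.
A packing using 7 USB sticks:
  USB stick 1: 22 + 6 = 28
  USB stick 2: 20 + 9 = 29
  USB stick 3: 19 + 9 = 28
  USB stick 4: 17 + 6 + 6 = 29
  USB stick 5: 17 + 5 = 22
  USB stick 6: 16 = 16
  USB stick 7: 15 = 15
This matches the lower bound, so 7 is optimal.

7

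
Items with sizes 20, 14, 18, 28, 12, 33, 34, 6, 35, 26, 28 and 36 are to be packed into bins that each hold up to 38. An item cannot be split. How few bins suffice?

9

Total = 36 + 35 + 34 + 33 + 28 + 28 + 26 + 20 + 18 + 14 + 12 + 6 = 290.
Lower bound: ⌈290/38⌉ = 8 bins.
A packing using 9 bins:
  bin 1: 36 = 36
  bin 2: 35 = 35
  bin 3: 34 = 34
  bin 4: 33 = 33
  bin 5: 28 + 6 = 34
  bin 6: 28 = 28
  bin 7: 26 + 12 = 38
  bin 8: 20 + 18 = 38
  bin 9: 14 = 14
No arrangement into 8 bins stays within capacity, so 9 is optimal.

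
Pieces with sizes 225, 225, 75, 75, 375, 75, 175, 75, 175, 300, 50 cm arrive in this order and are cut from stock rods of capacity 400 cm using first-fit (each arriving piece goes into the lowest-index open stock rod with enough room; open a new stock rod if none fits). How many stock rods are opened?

5

  225 → stock rod 1 (new)  [load 225/400]
  225 → stock rod 2 (new)  [load 225/400]
  75 → stock rod 1  [load 300/400]
  75 → stock rod 1  [load 375/400]
  375 → stock rod 3 (new)  [load 375/400]
  75 → stock rod 2  [load 300/400]
  175 → stock rod 4 (new)  [load 175/400]
  75 → stock rod 2  [load 375/400]
  175 → stock rod 4  [load 350/400]
  300 → stock rod 5 (new)  [load 300/400]
  50 → stock rod 4  [load 400/400]
5 stock rods opened.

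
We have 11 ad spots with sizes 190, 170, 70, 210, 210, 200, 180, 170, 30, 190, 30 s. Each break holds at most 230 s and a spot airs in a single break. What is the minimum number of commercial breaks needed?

9

Total = 210 + 210 + 200 + 190 + 190 + 180 + 170 + 170 + 70 + 30 + 30 = 1650 s.
Lower bound: ⌈1650/230⌉ = 8 commercial breaks.
A packing using 9 commercial breaks:
  break 1: 210 = 210
  break 2: 210 = 210
  break 3: 200 + 30 = 230
  break 4: 190 + 30 = 220
  break 5: 190 = 190
  break 6: 180 = 180
  break 7: 170 = 170
  break 8: 170 = 170
  break 9: 70 = 70
No arrangement into 8 commercial breaks stays within capacity, so 9 is optimal.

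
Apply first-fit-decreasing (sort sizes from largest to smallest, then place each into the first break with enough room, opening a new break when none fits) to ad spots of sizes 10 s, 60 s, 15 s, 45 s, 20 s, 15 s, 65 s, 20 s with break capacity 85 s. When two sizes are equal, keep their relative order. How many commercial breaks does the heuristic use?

Sorted descending: 65, 60, 45, 20, 20, 15, 15, 10.
  65 → break 1 (new)  [load 65/85]
  60 → break 2 (new)  [load 60/85]
  45 → break 3 (new)  [load 45/85]
  20 → break 1  [load 85/85]
  20 → break 2  [load 80/85]
  15 → break 3  [load 60/85]
  15 → break 3  [load 75/85]
  10 → break 3  [load 85/85]
3 commercial breaks opened.

3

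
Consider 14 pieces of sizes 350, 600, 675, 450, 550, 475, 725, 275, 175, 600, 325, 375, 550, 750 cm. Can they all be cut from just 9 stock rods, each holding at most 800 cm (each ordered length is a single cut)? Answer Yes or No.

Total = 6875 cm; ⌈6875/800⌉ = 9.
The bound of 9 does not rule out 9, but exhaustive search shows no assignment into 9 stock rods of capacity 800 cm exists — the minimum is 10.

No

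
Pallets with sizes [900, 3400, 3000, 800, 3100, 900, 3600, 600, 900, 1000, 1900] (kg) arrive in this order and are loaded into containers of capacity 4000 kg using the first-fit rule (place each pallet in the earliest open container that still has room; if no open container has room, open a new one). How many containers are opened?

6

  900 → container 1 (new)  [load 900/4000]
  3400 → container 2 (new)  [load 3400/4000]
  3000 → container 1  [load 3900/4000]
  800 → container 3 (new)  [load 800/4000]
  3100 → container 3  [load 3900/4000]
  900 → container 4 (new)  [load 900/4000]
  3600 → container 5 (new)  [load 3600/4000]
  600 → container 2  [load 4000/4000]
  900 → container 4  [load 1800/4000]
  1000 → container 4  [load 2800/4000]
  1900 → container 6 (new)  [load 1900/4000]
6 containers opened.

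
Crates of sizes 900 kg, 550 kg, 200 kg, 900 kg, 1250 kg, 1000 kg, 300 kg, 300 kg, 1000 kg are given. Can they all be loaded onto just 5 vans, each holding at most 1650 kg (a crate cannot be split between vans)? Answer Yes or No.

Yes

A valid assignment using 5 vans:
  van 1: 1250 + 300 = 1550
  van 2: 1000 + 550 = 1550
  van 3: 1000 + 300 + 200 = 1500
  van 4: 900 = 900
  van 5: 900 = 900
Every load is within 1650 kg, so 5 vans suffice.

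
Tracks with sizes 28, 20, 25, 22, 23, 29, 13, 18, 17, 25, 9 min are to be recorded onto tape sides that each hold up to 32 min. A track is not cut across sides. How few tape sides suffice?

9

Total = 29 + 28 + 25 + 25 + 23 + 22 + 20 + 18 + 17 + 13 + 9 = 229 min.
Lower bound: ⌈229/32⌉ = 8 tape sides.
Also, 9 tracks each exceed 16 min, and no two of those can share a side, so at least 9 tape sides are needed.
A packing using 9 tape sides:
  side 1: 29 = 29
  side 2: 28 = 28
  side 3: 25 = 25
  side 4: 25 = 25
  side 5: 23 + 9 = 32
  side 6: 22 = 22
  side 7: 20 = 20
  side 8: 18 + 13 = 31
  side 9: 17 = 17
This matches the lower bound, so 9 is optimal.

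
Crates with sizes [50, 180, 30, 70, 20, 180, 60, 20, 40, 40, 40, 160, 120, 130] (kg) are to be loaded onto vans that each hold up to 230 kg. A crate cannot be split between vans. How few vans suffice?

Total = 180 + 180 + 160 + 130 + 120 + 70 + 60 + 50 + 40 + 40 + 40 + 30 + 20 + 20 = 1140 kg.
Lower bound: ⌈1140/230⌉ = 5 vans.
A packing using 5 vans:
  van 1: 180 + 50 = 230
  van 2: 180 + 40 = 220
  van 3: 160 + 70 = 230
  van 4: 130 + 60 + 40 = 230
  van 5: 120 + 40 + 30 + 20 + 20 = 230
This matches the lower bound, so 5 is optimal.

5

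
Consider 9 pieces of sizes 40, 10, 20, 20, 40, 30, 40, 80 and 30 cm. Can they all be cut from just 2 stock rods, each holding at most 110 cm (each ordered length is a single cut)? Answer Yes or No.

Total = 310 cm; ⌈310/110⌉ = 3.
At least 3 stock rods are required, but only 2 are allowed.

No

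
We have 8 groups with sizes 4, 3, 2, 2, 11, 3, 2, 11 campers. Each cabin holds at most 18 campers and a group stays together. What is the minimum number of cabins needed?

Total = 11 + 11 + 4 + 3 + 3 + 2 + 2 + 2 = 38 campers.
Lower bound: ⌈38/18⌉ = 3 cabins.
A packing using 3 cabins:
  cabin 1: 11 + 4 + 3 = 18
  cabin 2: 11 + 3 + 2 + 2 = 18
  cabin 3: 2 = 2
This matches the lower bound, so 3 is optimal.

3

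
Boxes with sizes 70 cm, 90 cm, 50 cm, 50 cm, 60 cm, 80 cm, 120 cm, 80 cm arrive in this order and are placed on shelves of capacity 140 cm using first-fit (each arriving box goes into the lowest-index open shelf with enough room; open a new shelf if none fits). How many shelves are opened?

  70 → shelf 1 (new)  [load 70/140]
  90 → shelf 2 (new)  [load 90/140]
  50 → shelf 1  [load 120/140]
  50 → shelf 2  [load 140/140]
  60 → shelf 3 (new)  [load 60/140]
  80 → shelf 3  [load 140/140]
  120 → shelf 4 (new)  [load 120/140]
  80 → shelf 5 (new)  [load 80/140]
5 shelves opened.

5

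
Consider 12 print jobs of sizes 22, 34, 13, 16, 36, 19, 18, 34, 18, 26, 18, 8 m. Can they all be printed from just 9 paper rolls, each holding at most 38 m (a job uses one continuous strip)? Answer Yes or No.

Yes

A valid assignment using 8 paper rolls:
  roll 1: 36 = 36
  roll 2: 34 = 34
  roll 3: 34 = 34
  roll 4: 26 + 8 = 34
  roll 5: 22 + 16 = 38
  roll 6: 19 + 18 = 37
  roll 7: 18 + 18 = 36
  roll 8: 13 = 13
That uses only 8 ≤ 9, so 9 paper rolls are enough.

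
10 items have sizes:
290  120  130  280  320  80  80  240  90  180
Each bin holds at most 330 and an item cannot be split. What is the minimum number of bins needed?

Total = 320 + 290 + 280 + 240 + 180 + 130 + 120 + 90 + 80 + 80 = 1810.
Lower bound: ⌈1810/330⌉ = 6 bins.
A packing using 6 bins:
  bin 1: 320 = 320
  bin 2: 290 = 290
  bin 3: 280 = 280
  bin 4: 240 + 90 = 330
  bin 5: 180 + 130 = 310
  bin 6: 120 + 80 + 80 = 280
This matches the lower bound, so 6 is optimal.

6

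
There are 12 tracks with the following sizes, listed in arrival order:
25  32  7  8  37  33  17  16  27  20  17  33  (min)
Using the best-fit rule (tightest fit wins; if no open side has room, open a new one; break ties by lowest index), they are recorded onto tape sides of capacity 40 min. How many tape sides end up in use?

8

  25 → side 1 (new)  [load 25/40]
  32 → side 2 (new)  [load 32/40]
  7 → side 2  [load 39/40]
  8 → side 1  [load 33/40]
  37 → side 3 (new)  [load 37/40]
  33 → side 4 (new)  [load 33/40]
  17 → side 5 (new)  [load 17/40]
  16 → side 5  [load 33/40]
  27 → side 6 (new)  [load 27/40]
  20 → side 7 (new)  [load 20/40]
  17 → side 7  [load 37/40]
  33 → side 8 (new)  [load 33/40]
8 tape sides opened.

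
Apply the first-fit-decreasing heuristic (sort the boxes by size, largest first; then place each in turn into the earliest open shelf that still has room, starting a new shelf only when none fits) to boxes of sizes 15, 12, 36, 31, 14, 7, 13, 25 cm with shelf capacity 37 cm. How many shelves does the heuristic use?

Sorted descending: 36, 31, 25, 15, 14, 13, 12, 7.
  36 → shelf 1 (new)  [load 36/37]
  31 → shelf 2 (new)  [load 31/37]
  25 → shelf 3 (new)  [load 25/37]
  15 → shelf 4 (new)  [load 15/37]
  14 → shelf 4  [load 29/37]
  13 → shelf 5 (new)  [load 13/37]
  12 → shelf 3  [load 37/37]
  7 → shelf 4  [load 36/37]
5 shelves opened.

5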